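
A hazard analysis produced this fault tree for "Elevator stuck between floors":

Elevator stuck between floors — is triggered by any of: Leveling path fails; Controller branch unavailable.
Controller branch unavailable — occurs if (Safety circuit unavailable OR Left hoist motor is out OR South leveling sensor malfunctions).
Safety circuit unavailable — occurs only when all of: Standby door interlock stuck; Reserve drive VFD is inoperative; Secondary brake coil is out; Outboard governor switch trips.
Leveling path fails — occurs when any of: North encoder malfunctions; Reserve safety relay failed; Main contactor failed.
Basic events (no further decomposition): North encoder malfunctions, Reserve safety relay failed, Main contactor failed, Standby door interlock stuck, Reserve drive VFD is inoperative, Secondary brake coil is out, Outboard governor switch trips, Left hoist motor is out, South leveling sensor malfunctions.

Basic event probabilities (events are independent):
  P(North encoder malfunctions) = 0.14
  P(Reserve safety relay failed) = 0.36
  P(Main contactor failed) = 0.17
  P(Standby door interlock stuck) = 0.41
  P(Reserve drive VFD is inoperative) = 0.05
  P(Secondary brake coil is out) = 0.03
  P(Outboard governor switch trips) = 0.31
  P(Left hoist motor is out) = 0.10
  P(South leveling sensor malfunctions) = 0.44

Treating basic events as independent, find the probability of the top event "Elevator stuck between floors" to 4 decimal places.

0.7698

P(Leveling path fails) [OR] = 1 − (1−0.14) × (1−0.36) × (1−0.17) = 0.543168
P(Safety circuit unavailable) [AND] = 0.41 × 0.05 × 0.03 × 0.31 = 0.000191
P(Controller branch unavailable) [OR] = 1 − (1−0.000191) × (1−0.10) × (1−0.44) = 0.496096
P(Elevator stuck between floors) [OR] = 1 − (1−0.543168) × (1−0.496096) = 0.769801
Rounded to 4 decimal places: P(Elevator stuck between floors) ≈ 0.7698.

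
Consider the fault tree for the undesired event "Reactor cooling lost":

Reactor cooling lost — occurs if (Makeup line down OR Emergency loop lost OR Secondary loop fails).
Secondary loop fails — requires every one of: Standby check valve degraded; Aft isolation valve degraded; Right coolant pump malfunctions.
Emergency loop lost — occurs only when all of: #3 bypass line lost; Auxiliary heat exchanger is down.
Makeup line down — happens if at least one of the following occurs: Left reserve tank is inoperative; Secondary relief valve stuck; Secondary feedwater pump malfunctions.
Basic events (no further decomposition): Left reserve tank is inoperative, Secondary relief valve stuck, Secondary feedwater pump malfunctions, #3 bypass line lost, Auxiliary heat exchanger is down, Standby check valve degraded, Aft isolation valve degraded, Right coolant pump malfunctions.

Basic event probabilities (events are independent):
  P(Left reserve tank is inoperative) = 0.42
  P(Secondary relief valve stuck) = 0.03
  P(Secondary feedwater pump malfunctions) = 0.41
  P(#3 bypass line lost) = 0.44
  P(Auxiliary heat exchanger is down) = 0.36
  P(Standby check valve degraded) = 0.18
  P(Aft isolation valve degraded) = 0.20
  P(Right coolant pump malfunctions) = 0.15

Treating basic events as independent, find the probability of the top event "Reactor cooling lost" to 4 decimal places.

0.7222

P(Makeup line down) [OR] = 1 − (1−0.42) × (1−0.03) × (1−0.41) = 0.668066
P(Emergency loop lost) [AND] = 0.44 × 0.36 = 0.158400
P(Secondary loop fails) [AND] = 0.18 × 0.20 × 0.15 = 0.005400
P(Reactor cooling lost) [OR] = 1 − (1−0.668066) × (1−0.158400) × (1−0.005400) = 0.722153
Rounded to 4 decimal places: P(Reactor cooling lost) ≈ 0.7222.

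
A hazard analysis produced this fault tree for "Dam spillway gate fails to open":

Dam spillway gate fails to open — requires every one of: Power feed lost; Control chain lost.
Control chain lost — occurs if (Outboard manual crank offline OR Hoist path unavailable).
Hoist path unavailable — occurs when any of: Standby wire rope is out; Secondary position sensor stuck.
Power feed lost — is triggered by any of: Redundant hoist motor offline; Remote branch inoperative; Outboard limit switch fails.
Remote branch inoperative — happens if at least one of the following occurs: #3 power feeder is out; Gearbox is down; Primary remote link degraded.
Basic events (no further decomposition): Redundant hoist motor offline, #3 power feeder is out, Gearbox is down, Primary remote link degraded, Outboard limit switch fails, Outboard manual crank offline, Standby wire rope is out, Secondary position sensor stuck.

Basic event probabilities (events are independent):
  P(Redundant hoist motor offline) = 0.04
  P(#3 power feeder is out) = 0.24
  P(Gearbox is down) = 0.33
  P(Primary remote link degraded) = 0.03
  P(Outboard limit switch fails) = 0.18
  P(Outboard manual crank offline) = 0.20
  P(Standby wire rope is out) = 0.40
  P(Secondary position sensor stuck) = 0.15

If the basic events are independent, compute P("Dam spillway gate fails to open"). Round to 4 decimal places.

0.3618

P(Remote branch inoperative) [OR] = 1 − (1−0.24) × (1−0.33) × (1−0.03) = 0.506076
P(Power feed lost) [OR] = 1 − (1−0.04) × (1−0.506076) × (1−0.18) = 0.611183
P(Hoist path unavailable) [OR] = 1 − (1−0.40) × (1−0.15) = 0.490000
P(Control chain lost) [OR] = 1 − (1−0.20) × (1−0.490000) = 0.592000
P(Dam spillway gate fails to open) [AND] = 0.611183 × 0.592000 = 0.361820
Rounded to 4 decimal places: P(Dam spillway gate fails to open) ≈ 0.3618.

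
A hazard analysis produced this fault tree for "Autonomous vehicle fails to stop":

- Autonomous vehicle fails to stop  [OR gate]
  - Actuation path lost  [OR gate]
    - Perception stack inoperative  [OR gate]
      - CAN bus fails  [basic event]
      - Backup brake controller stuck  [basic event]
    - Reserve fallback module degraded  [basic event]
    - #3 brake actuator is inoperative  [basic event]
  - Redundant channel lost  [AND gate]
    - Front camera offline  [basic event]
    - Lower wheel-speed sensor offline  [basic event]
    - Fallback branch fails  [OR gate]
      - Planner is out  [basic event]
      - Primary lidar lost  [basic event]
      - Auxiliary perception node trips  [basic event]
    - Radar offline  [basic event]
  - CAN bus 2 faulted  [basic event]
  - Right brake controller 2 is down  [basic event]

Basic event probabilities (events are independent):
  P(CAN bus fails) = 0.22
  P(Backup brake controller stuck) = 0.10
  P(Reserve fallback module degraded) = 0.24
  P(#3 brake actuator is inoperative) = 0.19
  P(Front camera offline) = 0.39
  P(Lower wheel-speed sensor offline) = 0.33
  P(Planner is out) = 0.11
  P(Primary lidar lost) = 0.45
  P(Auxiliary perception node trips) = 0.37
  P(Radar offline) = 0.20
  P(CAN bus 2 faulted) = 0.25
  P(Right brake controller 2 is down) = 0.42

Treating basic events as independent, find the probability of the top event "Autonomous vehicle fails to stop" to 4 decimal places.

0.8154

P(Perception stack inoperative) [OR] = 1 − (1−0.22) × (1−0.10) = 0.298000
P(Actuation path lost) [OR] = 1 − (1−0.298000) × (1−0.24) × (1−0.19) = 0.567849
P(Fallback branch fails) [OR] = 1 − (1−0.11) × (1−0.45) × (1−0.37) = 0.691615
P(Redundant channel lost) [AND] = 0.39 × 0.33 × 0.691615 × 0.20 = 0.017802
P(Autonomous vehicle fails to stop) [OR] = 1 − (1−0.567849) × (1−0.017802) × (1−0.25) × (1−0.42) = 0.815361
Rounded to 4 decimal places: P(Autonomous vehicle fails to stop) ≈ 0.8154.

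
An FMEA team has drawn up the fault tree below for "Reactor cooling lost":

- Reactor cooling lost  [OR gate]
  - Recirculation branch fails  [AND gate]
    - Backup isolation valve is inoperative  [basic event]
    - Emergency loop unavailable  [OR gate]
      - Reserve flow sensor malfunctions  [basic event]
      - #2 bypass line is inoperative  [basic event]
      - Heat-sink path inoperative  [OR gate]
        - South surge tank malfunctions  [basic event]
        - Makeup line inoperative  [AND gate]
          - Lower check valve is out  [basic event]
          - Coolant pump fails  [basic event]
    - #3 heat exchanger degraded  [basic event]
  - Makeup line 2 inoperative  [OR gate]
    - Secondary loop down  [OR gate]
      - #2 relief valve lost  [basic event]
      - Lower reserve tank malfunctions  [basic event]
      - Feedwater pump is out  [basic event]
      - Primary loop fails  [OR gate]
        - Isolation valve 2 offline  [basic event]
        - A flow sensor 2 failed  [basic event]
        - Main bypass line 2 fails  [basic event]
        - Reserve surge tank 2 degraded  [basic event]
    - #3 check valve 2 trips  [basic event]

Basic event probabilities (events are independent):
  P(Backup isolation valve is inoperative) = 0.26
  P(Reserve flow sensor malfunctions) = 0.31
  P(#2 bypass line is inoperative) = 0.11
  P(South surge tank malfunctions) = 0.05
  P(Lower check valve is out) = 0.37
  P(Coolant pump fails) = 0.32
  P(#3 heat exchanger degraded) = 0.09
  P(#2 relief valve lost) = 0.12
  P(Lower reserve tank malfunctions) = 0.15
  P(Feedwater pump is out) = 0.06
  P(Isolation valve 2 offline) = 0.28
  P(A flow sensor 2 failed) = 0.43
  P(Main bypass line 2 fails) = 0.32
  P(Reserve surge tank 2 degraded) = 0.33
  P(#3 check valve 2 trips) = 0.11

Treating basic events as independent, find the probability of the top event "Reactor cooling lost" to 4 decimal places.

P(Makeup line inoperative) [AND] = 0.37 × 0.32 = 0.118400
P(Heat-sink path inoperative) [OR] = 1 − (1−0.05) × (1−0.118400) = 0.162480
P(Emergency loop unavailable) [OR] = 1 − (1−0.31) × (1−0.11) × (1−0.162480) = 0.485679
P(Recirculation branch fails) [AND] = 0.26 × 0.485679 × 0.09 = 0.011365
P(Primary loop fails) [OR] = 1 − (1−0.28) × (1−0.43) × (1−0.32) × (1−0.33) = 0.813022
P(Secondary loop down) [OR] = 1 − (1−0.12) × (1−0.15) × (1−0.06) × (1−0.813022) = 0.868532
P(Makeup line 2 inoperative) [OR] = 1 − (1−0.868532) × (1−0.11) = 0.882993
P(Reactor cooling lost) [OR] = 1 − (1−0.011365) × (1−0.882993) = 0.884323
Rounded to 4 decimal places: P(Reactor cooling lost) ≈ 0.8843.

0.8843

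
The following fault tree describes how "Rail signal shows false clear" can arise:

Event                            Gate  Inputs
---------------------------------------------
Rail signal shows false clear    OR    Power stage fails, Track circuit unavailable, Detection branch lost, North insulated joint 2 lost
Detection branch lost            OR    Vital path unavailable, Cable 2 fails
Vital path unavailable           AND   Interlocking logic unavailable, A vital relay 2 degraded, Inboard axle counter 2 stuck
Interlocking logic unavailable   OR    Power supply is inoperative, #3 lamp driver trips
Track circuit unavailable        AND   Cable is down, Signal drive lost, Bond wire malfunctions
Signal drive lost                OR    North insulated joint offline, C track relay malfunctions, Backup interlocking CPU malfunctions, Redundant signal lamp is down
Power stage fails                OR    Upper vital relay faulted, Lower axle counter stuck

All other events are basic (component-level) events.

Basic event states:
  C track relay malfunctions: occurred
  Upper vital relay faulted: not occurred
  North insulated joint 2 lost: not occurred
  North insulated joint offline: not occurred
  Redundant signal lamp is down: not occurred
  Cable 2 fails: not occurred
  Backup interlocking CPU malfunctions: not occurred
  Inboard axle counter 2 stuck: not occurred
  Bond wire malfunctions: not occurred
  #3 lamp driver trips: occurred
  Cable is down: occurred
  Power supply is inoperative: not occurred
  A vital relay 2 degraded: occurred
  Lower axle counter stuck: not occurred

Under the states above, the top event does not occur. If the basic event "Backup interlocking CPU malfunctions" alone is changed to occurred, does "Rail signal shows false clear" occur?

No

Counterfactual: set "Backup interlocking CPU malfunctions" to occurred.
Power stage fails [OR]: Upper vital relay faulted=not, Lower axle counter stuck=not → no input occurs → does not occur.
Signal drive lost [OR]: North insulated joint offline=not, C track relay malfunctions=occurs, Backup interlocking CPU malfunctions=occurs, Redundant signal lamp is down=not → at least one input occurs → occurs.
Track circuit unavailable [AND]: Cable is down=occurs, Signal drive lost=occurs, Bond wire malfunctions=not → not all inputs occur → does not occur.
Interlocking logic unavailable [OR]: Power supply is inoperative=not, #3 lamp driver trips=occurs → at least one input occurs → occurs.
Vital path unavailable [AND]: Interlocking logic unavailable=occurs, A vital relay 2 degraded=occurs, Inboard axle counter 2 stuck=not → not all inputs occur → does not occur.
Detection branch lost [OR]: Vital path unavailable=not, Cable 2 fails=not → no input occurs → does not occur.
Rail signal shows false clear [OR]: Power stage fails=not, Track circuit unavailable=not, Detection branch lost=not, North insulated joint 2 lost=not → no input occurs → does not occur.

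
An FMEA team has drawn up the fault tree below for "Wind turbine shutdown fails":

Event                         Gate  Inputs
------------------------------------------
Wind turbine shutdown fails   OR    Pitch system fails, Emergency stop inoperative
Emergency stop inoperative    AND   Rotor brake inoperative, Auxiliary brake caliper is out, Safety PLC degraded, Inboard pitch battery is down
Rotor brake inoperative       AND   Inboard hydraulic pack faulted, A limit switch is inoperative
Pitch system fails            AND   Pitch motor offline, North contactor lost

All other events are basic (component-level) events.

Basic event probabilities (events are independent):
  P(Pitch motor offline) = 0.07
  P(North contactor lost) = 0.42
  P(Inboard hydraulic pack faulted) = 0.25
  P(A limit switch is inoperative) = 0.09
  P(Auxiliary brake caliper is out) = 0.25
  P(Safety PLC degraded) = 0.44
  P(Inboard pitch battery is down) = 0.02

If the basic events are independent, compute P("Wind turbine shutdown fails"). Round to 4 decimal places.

0.0294

P(Pitch system fails) [AND] = 0.07 × 0.42 = 0.029400
P(Rotor brake inoperative) [AND] = 0.25 × 0.09 = 0.022500
P(Emergency stop inoperative) [AND] = 0.022500 × 0.25 × 0.44 × 0.02 = 0.000050
P(Wind turbine shutdown fails) [OR] = 1 − (1−0.029400) × (1−0.000050) = 0.029449
Rounded to 4 decimal places: P(Wind turbine shutdown fails) ≈ 0.0294.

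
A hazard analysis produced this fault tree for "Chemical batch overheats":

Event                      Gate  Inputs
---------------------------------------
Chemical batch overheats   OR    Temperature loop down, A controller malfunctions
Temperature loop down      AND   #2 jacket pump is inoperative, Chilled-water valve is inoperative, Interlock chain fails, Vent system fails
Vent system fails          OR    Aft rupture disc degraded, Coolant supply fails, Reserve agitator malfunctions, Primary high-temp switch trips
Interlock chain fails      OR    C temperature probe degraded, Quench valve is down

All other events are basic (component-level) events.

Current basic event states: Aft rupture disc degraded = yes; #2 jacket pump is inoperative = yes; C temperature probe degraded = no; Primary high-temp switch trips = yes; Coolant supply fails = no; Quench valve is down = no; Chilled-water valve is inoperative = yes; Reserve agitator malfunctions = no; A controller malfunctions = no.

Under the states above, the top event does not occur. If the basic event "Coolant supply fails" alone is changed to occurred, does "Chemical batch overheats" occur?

Counterfactual: set "Coolant supply fails" to occurred.
Interlock chain fails [OR]: C temperature probe degraded=not, Quench valve is down=not → no input occurs → does not occur.
Vent system fails [OR]: Aft rupture disc degraded=occurs, Coolant supply fails=occurs, Reserve agitator malfunctions=not, Primary high-temp switch trips=occurs → at least one input occurs → occurs.
Temperature loop down [AND]: #2 jacket pump is inoperative=occurs, Chilled-water valve is inoperative=occurs, Interlock chain fails=not, Vent system fails=occurs → not all inputs occur → does not occur.
Chemical batch overheats [OR]: Temperature loop down=not, A controller malfunctions=not → no input occurs → does not occur.

No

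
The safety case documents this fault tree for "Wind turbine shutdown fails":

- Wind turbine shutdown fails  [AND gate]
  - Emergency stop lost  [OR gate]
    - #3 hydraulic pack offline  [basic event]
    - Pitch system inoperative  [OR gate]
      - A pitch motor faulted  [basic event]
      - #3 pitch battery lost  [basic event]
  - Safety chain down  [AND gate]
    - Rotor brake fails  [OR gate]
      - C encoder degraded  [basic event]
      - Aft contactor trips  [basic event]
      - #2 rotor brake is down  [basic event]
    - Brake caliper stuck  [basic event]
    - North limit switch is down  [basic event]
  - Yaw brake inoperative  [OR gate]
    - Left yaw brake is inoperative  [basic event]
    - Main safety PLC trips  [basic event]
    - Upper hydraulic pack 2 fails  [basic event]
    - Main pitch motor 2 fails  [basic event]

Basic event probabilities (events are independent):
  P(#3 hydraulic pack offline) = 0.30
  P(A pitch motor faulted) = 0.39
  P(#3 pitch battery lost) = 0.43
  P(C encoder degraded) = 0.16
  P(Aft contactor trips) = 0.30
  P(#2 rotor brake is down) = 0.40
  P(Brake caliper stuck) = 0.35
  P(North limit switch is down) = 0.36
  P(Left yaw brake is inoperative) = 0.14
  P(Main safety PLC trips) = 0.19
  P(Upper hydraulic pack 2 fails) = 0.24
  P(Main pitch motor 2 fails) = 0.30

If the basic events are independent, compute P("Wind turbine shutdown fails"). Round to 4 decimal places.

0.0388

P(Pitch system inoperative) [OR] = 1 − (1−0.39) × (1−0.43) = 0.652300
P(Emergency stop lost) [OR] = 1 − (1−0.30) × (1−0.652300) = 0.756610
P(Rotor brake fails) [OR] = 1 − (1−0.16) × (1−0.30) × (1−0.40) = 0.647200
P(Safety chain down) [AND] = 0.647200 × 0.35 × 0.36 = 0.081547
P(Yaw brake inoperative) [OR] = 1 − (1−0.14) × (1−0.19) × (1−0.24) × (1−0.30) = 0.629409
P(Wind turbine shutdown fails) [AND] = 0.756610 × 0.081547 × 0.629409 = 0.038834
Rounded to 4 decimal places: P(Wind turbine shutdown fails) ≈ 0.0388.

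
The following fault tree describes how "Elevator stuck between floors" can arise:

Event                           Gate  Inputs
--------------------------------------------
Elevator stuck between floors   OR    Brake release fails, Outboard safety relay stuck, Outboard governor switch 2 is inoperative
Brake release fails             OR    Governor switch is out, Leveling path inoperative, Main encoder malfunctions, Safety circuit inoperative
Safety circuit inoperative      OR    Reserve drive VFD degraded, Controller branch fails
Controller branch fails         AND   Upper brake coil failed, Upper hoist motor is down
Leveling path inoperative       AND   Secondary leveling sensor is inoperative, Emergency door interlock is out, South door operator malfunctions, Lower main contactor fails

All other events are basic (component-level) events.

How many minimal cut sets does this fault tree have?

Leveling path inoperative [AND]: one cut set from each child combined → 1 × 1 × 1 × 1 = 1 cut set(s).
Controller branch fails [AND]: one cut set from each child combined → 1 × 1 = 1 cut set(s).
Safety circuit inoperative [OR]: union of children's cut sets → 2 cut set(s).
Brake release fails [OR]: union of children's cut sets → 5 cut set(s).
Elevator stuck between floors [OR]: union of children's cut sets → 7 cut set(s).
Minimal cut sets: {Governor switch is out}; {Emergency door interlock is out, Lower main contactor fails, Secondary leveling sensor is inoperative, South door operator malfunctions}; {Main encoder malfunctions}; {Reserve drive VFD degraded}; {Upper brake coil failed, Upper hoist motor is down}; {Outboard safety relay stuck}; {Outboard governor switch 2 is inoperative}.

7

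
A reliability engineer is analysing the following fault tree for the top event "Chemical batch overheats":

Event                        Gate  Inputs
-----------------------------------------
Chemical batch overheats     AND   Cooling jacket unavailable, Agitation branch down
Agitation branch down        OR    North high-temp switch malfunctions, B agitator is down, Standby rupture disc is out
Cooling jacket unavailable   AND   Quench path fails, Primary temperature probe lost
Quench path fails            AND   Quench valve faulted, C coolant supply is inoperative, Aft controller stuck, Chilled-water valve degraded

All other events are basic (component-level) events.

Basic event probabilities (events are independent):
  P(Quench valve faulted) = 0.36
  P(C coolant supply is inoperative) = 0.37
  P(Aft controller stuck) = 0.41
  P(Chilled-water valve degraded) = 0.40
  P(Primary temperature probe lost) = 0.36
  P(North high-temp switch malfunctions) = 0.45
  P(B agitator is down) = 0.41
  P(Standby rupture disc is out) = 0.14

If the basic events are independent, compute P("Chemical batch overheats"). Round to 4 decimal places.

P(Quench path fails) [AND] = 0.36 × 0.37 × 0.41 × 0.40 = 0.021845
P(Cooling jacket unavailable) [AND] = 0.021845 × 0.36 = 0.007864
P(Agitation branch down) [OR] = 1 − (1−0.45) × (1−0.41) × (1−0.14) = 0.720930
P(Chemical batch overheats) [AND] = 0.007864 × 0.720930 = 0.005669
Rounded to 4 decimal places: P(Chemical batch overheats) ≈ 0.0057.

0.0057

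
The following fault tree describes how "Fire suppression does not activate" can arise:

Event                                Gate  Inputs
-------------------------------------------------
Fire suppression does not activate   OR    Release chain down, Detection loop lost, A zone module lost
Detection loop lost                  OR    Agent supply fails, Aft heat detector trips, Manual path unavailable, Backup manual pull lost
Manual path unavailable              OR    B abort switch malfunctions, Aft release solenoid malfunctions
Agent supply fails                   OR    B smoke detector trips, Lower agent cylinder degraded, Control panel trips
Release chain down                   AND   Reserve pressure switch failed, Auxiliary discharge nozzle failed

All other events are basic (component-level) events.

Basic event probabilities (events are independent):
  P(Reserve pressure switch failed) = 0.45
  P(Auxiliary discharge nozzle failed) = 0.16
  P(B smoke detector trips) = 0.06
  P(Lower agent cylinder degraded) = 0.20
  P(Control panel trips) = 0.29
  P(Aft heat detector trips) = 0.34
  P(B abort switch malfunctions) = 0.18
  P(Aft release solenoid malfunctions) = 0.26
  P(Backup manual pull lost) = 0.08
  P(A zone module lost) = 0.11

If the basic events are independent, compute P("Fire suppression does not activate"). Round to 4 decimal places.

P(Release chain down) [AND] = 0.45 × 0.16 = 0.072000
P(Agent supply fails) [OR] = 1 − (1−0.06) × (1−0.20) × (1−0.29) = 0.466080
P(Manual path unavailable) [OR] = 1 − (1−0.18) × (1−0.26) = 0.393200
P(Detection loop lost) [OR] = 1 − (1−0.466080) × (1−0.34) × (1−0.393200) × (1−0.08) = 0.803278
P(Fire suppression does not activate) [OR] = 1 − (1−0.072000) × (1−0.803278) × (1−0.11) = 0.837523
Rounded to 4 decimal places: P(Fire suppression does not activate) ≈ 0.8375.

0.8375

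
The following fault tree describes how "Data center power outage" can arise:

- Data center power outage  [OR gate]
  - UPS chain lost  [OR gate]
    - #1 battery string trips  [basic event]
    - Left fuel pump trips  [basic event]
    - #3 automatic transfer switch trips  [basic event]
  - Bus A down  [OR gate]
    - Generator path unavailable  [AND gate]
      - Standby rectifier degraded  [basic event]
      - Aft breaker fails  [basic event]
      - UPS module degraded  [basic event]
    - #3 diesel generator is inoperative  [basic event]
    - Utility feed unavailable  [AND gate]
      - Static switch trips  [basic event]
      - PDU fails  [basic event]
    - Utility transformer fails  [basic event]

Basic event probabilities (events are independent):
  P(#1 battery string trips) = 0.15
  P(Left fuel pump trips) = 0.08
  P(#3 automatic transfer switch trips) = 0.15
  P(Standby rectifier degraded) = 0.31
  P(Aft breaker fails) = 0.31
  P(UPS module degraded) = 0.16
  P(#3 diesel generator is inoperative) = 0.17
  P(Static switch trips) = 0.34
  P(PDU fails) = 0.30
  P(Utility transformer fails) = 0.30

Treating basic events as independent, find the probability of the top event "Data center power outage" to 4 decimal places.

P(UPS chain lost) [OR] = 1 − (1−0.15) × (1−0.08) × (1−0.15) = 0.335300
P(Generator path unavailable) [AND] = 0.31 × 0.31 × 0.16 = 0.015376
P(Utility feed unavailable) [AND] = 0.34 × 0.30 = 0.102000
P(Bus A down) [OR] = 1 − (1−0.015376) × (1−0.17) × (1−0.102000) × (1−0.30) = 0.486284
P(Data center power outage) [OR] = 1 − (1−0.335300) × (1−0.486284) = 0.658533
Rounded to 4 decimal places: P(Data center power outage) ≈ 0.6585.

0.6585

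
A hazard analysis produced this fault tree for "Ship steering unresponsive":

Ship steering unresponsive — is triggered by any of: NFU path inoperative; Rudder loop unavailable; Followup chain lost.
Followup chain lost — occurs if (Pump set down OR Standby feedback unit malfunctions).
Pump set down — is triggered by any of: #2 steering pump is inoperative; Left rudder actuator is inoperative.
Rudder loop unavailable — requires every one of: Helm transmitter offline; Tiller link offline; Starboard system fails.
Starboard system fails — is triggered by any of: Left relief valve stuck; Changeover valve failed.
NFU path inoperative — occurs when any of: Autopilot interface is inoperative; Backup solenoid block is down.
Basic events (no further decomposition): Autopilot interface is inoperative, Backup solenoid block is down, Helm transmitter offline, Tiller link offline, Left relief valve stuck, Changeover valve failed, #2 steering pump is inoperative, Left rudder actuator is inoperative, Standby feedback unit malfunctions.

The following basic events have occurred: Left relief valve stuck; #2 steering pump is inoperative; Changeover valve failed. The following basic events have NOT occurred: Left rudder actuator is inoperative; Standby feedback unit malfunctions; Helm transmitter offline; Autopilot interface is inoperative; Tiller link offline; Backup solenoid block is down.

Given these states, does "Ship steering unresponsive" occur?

NFU path inoperative [OR]: Autopilot interface is inoperative=not, Backup solenoid block is down=not → no input occurs → does not occur.
Starboard system fails [OR]: Left relief valve stuck=occurs, Changeover valve failed=occurs → at least one input occurs → occurs.
Rudder loop unavailable [AND]: Helm transmitter offline=not, Tiller link offline=not, Starboard system fails=occurs → not all inputs occur → does not occur.
Pump set down [OR]: #2 steering pump is inoperative=occurs, Left rudder actuator is inoperative=not → at least one input occurs → occurs.
Followup chain lost [OR]: Pump set down=occurs, Standby feedback unit malfunctions=not → at least one input occurs → occurs.
Ship steering unresponsive [OR]: NFU path inoperative=not, Rudder loop unavailable=not, Followup chain lost=occurs → at least one input occurs → occurs.

Yes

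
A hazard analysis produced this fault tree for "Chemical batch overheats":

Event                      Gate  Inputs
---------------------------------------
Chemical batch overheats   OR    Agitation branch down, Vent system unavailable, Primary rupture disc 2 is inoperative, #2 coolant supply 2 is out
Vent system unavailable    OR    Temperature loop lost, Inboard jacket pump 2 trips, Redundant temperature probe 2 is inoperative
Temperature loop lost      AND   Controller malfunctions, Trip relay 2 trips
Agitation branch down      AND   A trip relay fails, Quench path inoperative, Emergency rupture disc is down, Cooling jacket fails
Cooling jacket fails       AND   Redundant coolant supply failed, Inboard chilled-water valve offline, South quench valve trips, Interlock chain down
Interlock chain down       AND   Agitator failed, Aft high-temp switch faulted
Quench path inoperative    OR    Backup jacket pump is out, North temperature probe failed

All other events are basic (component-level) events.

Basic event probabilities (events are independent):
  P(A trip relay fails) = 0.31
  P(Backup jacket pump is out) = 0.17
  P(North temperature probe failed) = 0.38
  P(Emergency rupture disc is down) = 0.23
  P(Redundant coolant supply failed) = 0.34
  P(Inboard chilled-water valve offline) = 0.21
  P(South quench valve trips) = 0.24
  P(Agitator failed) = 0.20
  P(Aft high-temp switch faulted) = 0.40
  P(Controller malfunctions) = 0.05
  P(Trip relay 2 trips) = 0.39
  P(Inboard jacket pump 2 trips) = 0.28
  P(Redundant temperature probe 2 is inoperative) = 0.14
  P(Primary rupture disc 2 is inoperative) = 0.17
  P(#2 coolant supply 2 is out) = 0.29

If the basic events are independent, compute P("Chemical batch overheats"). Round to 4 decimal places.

0.6422

P(Quench path inoperative) [OR] = 1 − (1−0.17) × (1−0.38) = 0.485400
P(Interlock chain down) [AND] = 0.20 × 0.40 = 0.080000
P(Cooling jacket fails) [AND] = 0.34 × 0.21 × 0.24 × 0.080000 = 0.001371
P(Agitation branch down) [AND] = 0.31 × 0.485400 × 0.23 × 0.001371 = 0.000047
P(Temperature loop lost) [AND] = 0.05 × 0.39 = 0.019500
P(Vent system unavailable) [OR] = 1 − (1−0.019500) × (1−0.28) × (1−0.14) = 0.392874
P(Chemical batch overheats) [OR] = 1 − (1−0.000047) × (1−0.392874) × (1−0.17) × (1−0.29) = 0.642237
Rounded to 4 decimal places: P(Chemical batch overheats) ≈ 0.6422.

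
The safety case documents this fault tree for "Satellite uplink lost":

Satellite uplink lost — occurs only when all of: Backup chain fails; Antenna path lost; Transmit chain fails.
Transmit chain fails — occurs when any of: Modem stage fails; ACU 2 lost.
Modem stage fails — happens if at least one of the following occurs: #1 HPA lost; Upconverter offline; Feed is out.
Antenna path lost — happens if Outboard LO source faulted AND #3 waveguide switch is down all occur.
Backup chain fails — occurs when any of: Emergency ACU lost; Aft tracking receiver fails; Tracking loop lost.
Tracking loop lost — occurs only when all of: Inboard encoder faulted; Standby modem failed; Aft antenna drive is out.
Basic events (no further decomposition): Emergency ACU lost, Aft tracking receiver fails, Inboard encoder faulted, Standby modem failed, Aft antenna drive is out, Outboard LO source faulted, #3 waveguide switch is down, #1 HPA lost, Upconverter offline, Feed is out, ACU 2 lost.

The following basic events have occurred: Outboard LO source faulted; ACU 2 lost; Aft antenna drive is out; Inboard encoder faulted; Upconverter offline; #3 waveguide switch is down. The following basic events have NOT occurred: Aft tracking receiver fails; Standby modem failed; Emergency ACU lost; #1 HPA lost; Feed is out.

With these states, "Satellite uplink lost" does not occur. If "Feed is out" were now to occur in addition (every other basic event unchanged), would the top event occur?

Counterfactual: set "Feed is out" to occurred.
Tracking loop lost [AND]: Inboard encoder faulted=occurs, Standby modem failed=not, Aft antenna drive is out=occurs → not all inputs occur → does not occur.
Backup chain fails [OR]: Emergency ACU lost=not, Aft tracking receiver fails=not, Tracking loop lost=not → no input occurs → does not occur.
Antenna path lost [AND]: Outboard LO source faulted=occurs, #3 waveguide switch is down=occurs → all inputs occur → occurs.
Modem stage fails [OR]: #1 HPA lost=not, Upconverter offline=occurs, Feed is out=occurs → at least one input occurs → occurs.
Transmit chain fails [OR]: Modem stage fails=occurs, ACU 2 lost=occurs → at least one input occurs → occurs.
Satellite uplink lost [AND]: Backup chain fails=not, Antenna path lost=occurs, Transmit chain fails=occurs → not all inputs occur → does not occur.

No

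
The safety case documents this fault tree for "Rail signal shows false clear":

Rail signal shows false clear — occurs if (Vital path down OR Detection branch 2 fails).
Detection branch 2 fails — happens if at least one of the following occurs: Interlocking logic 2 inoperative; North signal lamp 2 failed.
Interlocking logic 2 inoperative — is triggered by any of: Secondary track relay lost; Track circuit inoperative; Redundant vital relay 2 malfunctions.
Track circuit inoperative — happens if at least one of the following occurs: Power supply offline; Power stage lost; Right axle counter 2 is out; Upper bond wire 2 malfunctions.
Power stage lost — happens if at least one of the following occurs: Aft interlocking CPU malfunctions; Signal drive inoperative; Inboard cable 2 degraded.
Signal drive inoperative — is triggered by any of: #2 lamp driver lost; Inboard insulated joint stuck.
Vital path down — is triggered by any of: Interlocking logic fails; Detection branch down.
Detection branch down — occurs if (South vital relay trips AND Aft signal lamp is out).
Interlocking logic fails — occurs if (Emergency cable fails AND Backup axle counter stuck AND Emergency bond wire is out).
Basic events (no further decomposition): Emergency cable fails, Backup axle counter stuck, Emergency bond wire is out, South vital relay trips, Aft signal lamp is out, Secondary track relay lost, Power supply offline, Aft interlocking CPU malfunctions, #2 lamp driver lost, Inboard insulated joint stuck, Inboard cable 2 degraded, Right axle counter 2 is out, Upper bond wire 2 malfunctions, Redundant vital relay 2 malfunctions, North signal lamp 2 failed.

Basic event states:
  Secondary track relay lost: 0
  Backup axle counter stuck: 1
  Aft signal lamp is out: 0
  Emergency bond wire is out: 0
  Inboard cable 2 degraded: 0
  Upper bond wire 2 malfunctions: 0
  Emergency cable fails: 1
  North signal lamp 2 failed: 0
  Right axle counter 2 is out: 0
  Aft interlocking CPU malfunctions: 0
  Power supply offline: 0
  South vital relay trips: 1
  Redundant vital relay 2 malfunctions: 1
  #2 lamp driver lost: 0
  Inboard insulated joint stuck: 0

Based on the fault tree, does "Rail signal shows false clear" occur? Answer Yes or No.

Interlocking logic fails [AND]: Emergency cable fails=occurs, Backup axle counter stuck=occurs, Emergency bond wire is out=not → not all inputs occur → does not occur.
Detection branch down [AND]: South vital relay trips=occurs, Aft signal lamp is out=not → not all inputs occur → does not occur.
Vital path down [OR]: Interlocking logic fails=not, Detection branch down=not → no input occurs → does not occur.
Signal drive inoperative [OR]: #2 lamp driver lost=not, Inboard insulated joint stuck=not → no input occurs → does not occur.
Power stage lost [OR]: Aft interlocking CPU malfunctions=not, Signal drive inoperative=not, Inboard cable 2 degraded=not → no input occurs → does not occur.
Track circuit inoperative [OR]: Power supply offline=not, Power stage lost=not, Right axle counter 2 is out=not, Upper bond wire 2 malfunctions=not → no input occurs → does not occur.
Interlocking logic 2 inoperative [OR]: Secondary track relay lost=not, Track circuit inoperative=not, Redundant vital relay 2 malfunctions=occurs → at least one input occurs → occurs.
Detection branch 2 fails [OR]: Interlocking logic 2 inoperative=occurs, North signal lamp 2 failed=not → at least one input occurs → occurs.
Rail signal shows false clear [OR]: Vital path down=not, Detection branch 2 fails=occurs → at least one input occurs → occurs.

Yes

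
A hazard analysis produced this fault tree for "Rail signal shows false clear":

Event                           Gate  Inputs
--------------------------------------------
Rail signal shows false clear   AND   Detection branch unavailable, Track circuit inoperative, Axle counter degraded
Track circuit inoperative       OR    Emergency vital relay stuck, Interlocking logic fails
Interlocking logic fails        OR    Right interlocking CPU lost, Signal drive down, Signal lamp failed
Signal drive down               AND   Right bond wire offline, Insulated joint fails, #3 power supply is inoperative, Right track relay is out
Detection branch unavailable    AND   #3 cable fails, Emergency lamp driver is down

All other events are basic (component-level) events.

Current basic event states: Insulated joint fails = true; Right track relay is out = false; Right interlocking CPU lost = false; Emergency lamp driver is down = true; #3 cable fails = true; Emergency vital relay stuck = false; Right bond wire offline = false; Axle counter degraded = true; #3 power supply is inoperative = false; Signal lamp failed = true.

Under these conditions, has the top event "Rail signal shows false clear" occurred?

Detection branch unavailable [AND]: #3 cable fails=occurs, Emergency lamp driver is down=occurs → all inputs occur → occurs.
Signal drive down [AND]: Right bond wire offline=not, Insulated joint fails=occurs, #3 power supply is inoperative=not, Right track relay is out=not → not all inputs occur → does not occur.
Interlocking logic fails [OR]: Right interlocking CPU lost=not, Signal drive down=not, Signal lamp failed=occurs → at least one input occurs → occurs.
Track circuit inoperative [OR]: Emergency vital relay stuck=not, Interlocking logic fails=occurs → at least one input occurs → occurs.
Rail signal shows false clear [AND]: Detection branch unavailable=occurs, Track circuit inoperative=occurs, Axle counter degraded=occurs → all inputs occur → occurs.

Yes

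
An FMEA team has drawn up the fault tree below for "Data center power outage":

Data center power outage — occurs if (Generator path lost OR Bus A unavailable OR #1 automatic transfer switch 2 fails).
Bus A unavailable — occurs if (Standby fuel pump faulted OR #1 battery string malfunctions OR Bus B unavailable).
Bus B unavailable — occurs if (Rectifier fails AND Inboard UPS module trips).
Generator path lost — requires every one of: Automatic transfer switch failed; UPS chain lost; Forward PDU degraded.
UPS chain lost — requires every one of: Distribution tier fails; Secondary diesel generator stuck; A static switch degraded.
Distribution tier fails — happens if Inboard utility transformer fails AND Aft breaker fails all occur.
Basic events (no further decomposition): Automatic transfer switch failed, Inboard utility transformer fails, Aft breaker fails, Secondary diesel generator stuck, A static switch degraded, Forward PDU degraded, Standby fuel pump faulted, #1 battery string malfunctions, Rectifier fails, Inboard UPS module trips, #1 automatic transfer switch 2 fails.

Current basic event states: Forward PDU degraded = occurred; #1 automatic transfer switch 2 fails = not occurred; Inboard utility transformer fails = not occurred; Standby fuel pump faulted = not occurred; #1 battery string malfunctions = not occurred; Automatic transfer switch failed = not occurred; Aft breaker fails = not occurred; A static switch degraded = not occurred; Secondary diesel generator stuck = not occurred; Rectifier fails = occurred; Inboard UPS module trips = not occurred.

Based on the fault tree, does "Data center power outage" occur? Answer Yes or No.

No

Distribution tier fails [AND]: Inboard utility transformer fails=not, Aft breaker fails=not → not all inputs occur → does not occur.
UPS chain lost [AND]: Distribution tier fails=not, Secondary diesel generator stuck=not, A static switch degraded=not → not all inputs occur → does not occur.
Generator path lost [AND]: Automatic transfer switch failed=not, UPS chain lost=not, Forward PDU degraded=occurs → not all inputs occur → does not occur.
Bus B unavailable [AND]: Rectifier fails=occurs, Inboard UPS module trips=not → not all inputs occur → does not occur.
Bus A unavailable [OR]: Standby fuel pump faulted=not, #1 battery string malfunctions=not, Bus B unavailable=not → no input occurs → does not occur.
Data center power outage [OR]: Generator path lost=not, Bus A unavailable=not, #1 automatic transfer switch 2 fails=not → no input occurs → does not occur.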